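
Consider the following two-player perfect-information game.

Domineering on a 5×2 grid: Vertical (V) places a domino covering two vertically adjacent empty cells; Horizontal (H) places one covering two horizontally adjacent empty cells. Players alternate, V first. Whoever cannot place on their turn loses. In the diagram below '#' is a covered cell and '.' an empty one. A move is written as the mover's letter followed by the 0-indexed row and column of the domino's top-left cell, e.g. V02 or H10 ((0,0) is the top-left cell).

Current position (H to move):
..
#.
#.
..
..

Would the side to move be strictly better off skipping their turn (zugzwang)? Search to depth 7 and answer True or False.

zugzwang(../#./#./../.., H) = False

[../#./#./../..] H move#1: H00:-1/##/#./#./../.., H30:+1/../#./#./##/..*, H40:+1/../#./#./../##
[../#./#./##/..] V move#2: V01:-1/.#/##/#./##/..*, V11:-1/../##/##/##/..
[.#/##/#./##/..] H move#3: H40:+1/.#/##/#./##/##*
[.#/##/#./##/##] end (terminal -1, V#4); searched ../#./#./../.. to 7
if H skipped the turn, V would face:
~ [../#./#./../..] V move#1: V01:-1/.#/##/#./../.., V11:-1/../##/##/../.., V21:+1/../#./##/.#/..*, V30:+1/../#./#./#./#., V31:+1/../#./#./.#/.#
~ [../#./##/.#/..] H move#2: H00:-1/##/#./##/.#/..*, H40:-1/../#./##/.#/##
~ [##/#./##/.#/..] V move#3: V30:+1/##/#./##/##/#.*
~ [##/#./##/##/#.] end (terminal -1, H#4); searched ../#./#./../.. to 7
compare (H): move=+1 vs pass=-1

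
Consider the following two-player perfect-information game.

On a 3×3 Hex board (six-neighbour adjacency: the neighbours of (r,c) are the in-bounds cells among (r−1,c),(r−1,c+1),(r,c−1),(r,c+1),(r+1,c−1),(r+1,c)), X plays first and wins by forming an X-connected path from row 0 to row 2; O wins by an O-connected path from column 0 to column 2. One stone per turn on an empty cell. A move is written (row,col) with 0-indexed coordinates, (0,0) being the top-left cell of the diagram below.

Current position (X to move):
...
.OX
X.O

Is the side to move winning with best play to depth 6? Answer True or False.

X winning at [.../.OX/X.O]: True

p1 X@[.../.OX/X.O]: (0,0)[X../.OX/X.O]-1 (0,1)[.X./.OX/X.O]-1 (0,2)[..X/.OX/X.O]+1* (1,0)[.../XOX/X.O]+1 (2,1)[.../.OX/XXO]+1
p2 O@[..X/.OX/X.O]: (0,0)[O.X/.OX/X.O]-1* (0,1)[.OX/.OX/X.O]-1 (1,0)[..X/OOX/X.O]-1 (2,1)[..X/.OX/XOO]-1
p3 X@[O.X/.OX/X.O]: (0,1)[OXX/.OX/X.O]+1* (1,0)[O.X/XOX/X.O]+1 (2,1)[O.X/.OX/XXO]+1
p4 O@[OXX/.OX/X.O]: (1,0)[OXX/OOX/X.O]-1* (2,1)[OXX/.OX/XOO]-1
p5 X@[OXX/OOX/X.O]: (2,1)[OXX/OOX/XXO]+1*
p6 O@[OXX/OOX/XXO] terminal -1; root [.../.OX/X.O] d6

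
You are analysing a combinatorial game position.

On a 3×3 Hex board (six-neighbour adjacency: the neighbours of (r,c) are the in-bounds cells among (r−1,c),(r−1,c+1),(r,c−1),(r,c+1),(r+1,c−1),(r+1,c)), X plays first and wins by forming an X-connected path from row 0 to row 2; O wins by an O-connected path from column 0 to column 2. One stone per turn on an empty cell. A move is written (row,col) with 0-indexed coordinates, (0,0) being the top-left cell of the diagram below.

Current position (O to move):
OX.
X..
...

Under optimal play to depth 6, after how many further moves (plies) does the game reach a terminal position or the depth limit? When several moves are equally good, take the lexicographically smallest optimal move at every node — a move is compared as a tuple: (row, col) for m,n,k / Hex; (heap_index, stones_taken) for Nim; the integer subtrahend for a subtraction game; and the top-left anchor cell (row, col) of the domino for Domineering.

p1 O@[OX./X../...]: (0,2)[OXO/X../...]-1* (1,1)[OX./XO./...]-1 (1,2)[OX./X.O/...]-1 (2,0)[OX./X../O..]-1 (2,1)[OX./X../.O.]-1 (2,2)[OX./X../..O]-1
p2 X@[OXO/X../...]: (1,1)[OXO/XX./...]+1* (1,2)[OXO/X.X/...]+1 (2,0)[OXO/X../X..]+1 (2,1)[OXO/X../.X.]+1 (2,2)[OXO/X../..X]+1
p3 O@[OXO/XX./...]: (1,2)[OXO/XXO/...]-1* (2,0)[OXO/XX./O..]-1 (2,1)[OXO/XX./.O.]-1 (2,2)[OXO/XX./..O]-1
p4 X@[OXO/XXO/...]: (2,0)[OXO/XXO/X..]+1* (2,1)[OXO/XXO/.X.]+1 (2,2)[OXO/XXO/..X]+1
p5 O@[OXO/XXO/X..] terminal -1; root [OX./X../...] d6

PV length from [OX./X../...]: 4 plies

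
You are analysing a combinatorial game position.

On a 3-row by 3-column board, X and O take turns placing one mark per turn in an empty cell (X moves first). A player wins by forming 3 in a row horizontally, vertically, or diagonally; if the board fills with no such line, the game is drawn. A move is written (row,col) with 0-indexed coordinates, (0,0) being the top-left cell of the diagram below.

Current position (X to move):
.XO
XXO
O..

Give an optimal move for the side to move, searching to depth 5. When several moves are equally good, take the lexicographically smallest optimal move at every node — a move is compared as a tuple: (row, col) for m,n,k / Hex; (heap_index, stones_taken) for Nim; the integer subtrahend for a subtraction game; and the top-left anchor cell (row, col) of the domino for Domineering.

p1 X@[.XO/XXO/O..]: (0,0)[XXO/XXO/O..]-1 (2,1)[.XO/XXO/OX.]+1* (2,2)[.XO/XXO/O.X]+1
p2 O@[.XO/XXO/OX.] terminal -1; root [.XO/XXO/O..] d5

X's best at [.XO/XXO/O..]: (2,1)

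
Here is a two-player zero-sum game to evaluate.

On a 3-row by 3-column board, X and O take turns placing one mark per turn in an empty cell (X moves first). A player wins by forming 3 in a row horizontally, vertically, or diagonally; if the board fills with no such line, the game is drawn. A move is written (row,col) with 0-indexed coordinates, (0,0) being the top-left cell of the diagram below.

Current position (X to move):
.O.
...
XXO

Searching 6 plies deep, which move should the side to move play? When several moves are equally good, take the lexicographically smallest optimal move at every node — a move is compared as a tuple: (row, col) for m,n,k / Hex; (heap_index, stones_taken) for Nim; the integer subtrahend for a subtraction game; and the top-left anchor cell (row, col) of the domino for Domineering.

X's best at [.O./.../XXO]: (0,0)

ply 1, X at .O./.../XXO | (0,0)=+0→XO./.../XXO*; (0,2)=+0→.OX/.../XXO; (1,0)=-1→.O./X../XXO; (1,1)=-1→.O./.X./XXO; (1,2)=-1→.O./..X/XXO
ply 2, O at XO./.../XXO | (0,2)=-1→XOO/.../XXO; (1,0)=+0→XO./O../XXO*; (1,1)=-1→XO./.O./XXO; (1,2)=-1→XO./..O/XXO
ply 3, X at XO./O../XXO | (0,2)=+0→XOX/O../XXO*; (1,1)=+0→XO./OX./XXO; (1,2)=+0→XO./O.X/XXO
ply 4, O at XOX/O../XXO | (1,1)=+0→XOX/OO./XXO*; (1,2)=-1→XOX/O.O/XXO
ply 5, X at XOX/OO./XXO | (1,2)=+0→XOX/OOX/XXO*
ply 6: XOX/OOX/XXO is terminal +0 (O); from .O./.../XXO depth 6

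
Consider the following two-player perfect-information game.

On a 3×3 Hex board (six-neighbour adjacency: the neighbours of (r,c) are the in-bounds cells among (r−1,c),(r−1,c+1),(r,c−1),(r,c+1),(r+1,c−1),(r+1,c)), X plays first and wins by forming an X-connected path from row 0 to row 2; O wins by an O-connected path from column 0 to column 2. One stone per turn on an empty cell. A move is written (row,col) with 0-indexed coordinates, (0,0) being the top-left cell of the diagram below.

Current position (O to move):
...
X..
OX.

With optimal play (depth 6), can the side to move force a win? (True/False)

O winning at [.../X../OX.]: True

ply 1, O at .../X../OX. | (0,0)=-1→O../X../OX.; (0,1)=-1→.O./X../OX.; (0,2)=-1→..O/X../OX.; (1,1)=+1→.../XO./OX.*; (1,2)=-1→.../X.O/OX.; (2,2)=-1→.../X../OXO
ply 2, X at .../XO./OX. | (0,0)=-1→X../XO./OX.*; (0,1)=-1→.X./XO./OX.; (0,2)=-1→..X/XO./OX.; (1,2)=-1→.../XOX/OX.; (2,2)=-1→.../XO./OXX
ply 3, O at X../XO./OX. | (0,1)=+1→XO./XO./OX.*; (0,2)=+1→X.O/XO./OX.; (1,2)=+1→X../XOO/OX.; (2,2)=+1→X../XO./OXO
ply 4, X at XO./XO./OX. | (0,2)=-1→XOX/XO./OX.*; (1,2)=-1→XO./XOX/OX.; (2,2)=-1→XO./XO./OXX
ply 5, O at XOX/XO./OX. | (1,2)=+1→XOX/XOO/OX.*; (2,2)=-1→XOX/XO./OXO
ply 6: XOX/XOO/OX. is terminal -1 (X); from .../X../OX. depth 6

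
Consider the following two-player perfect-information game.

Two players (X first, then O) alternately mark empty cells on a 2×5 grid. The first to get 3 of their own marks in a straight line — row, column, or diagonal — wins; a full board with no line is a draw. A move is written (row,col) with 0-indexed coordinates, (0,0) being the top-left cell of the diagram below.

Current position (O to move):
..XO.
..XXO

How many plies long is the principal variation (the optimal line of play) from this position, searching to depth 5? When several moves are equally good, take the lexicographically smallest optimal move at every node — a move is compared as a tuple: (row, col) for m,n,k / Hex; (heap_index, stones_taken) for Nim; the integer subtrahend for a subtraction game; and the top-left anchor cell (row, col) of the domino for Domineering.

PV length from [..XO./..XXO]: 5 plies

[..XO./..XXO] O move#1: (0,0):-1/O.XO./..XXO, (0,1):-1/.OXO./..XXO, (0,4):-1/..XOO/..XXO, (1,0):-1/..XO./O.XXO, (1,1):+0/..XO./.OXXO*
[..XO./.OXXO] X move#2: (0,0):+0/X.XO./.OXXO*, (0,1):+0/.XXO./.OXXO, (0,4):+0/..XOX/.OXXO, (1,0):+0/..XO./XOXXO
[X.XO./.OXXO] O move#3: (0,1):+0/XOXO./.OXXO*, (0,4):-1/X.XOO/.OXXO, (1,0):-1/X.XO./OOXXO
[XOXO./.OXXO] X move#4: (0,4):+0/XOXOX/.OXXO*, (1,0):+0/XOXO./XOXXO
[XOXOX/.OXXO] O move#5: (1,0):+0/XOXOX/OOXXO*
[XOXOX/OOXXO] end (terminal +0, X#6); searched ..XO./..XXO to 5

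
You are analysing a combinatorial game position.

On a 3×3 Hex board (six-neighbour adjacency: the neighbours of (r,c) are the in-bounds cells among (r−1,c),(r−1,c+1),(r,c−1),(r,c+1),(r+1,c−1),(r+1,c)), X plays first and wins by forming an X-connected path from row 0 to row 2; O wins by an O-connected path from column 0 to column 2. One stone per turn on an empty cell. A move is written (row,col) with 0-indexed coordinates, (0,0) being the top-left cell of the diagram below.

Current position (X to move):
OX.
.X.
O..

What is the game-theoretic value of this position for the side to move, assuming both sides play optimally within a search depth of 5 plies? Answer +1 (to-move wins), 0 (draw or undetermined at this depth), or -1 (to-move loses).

value(OX./.X./O.., X) = +1

ply 1, X at OX./.X./O.. | (0,2)=-1→OXX/.X./O..; (1,0)=-1→OX./XX./O..; (1,2)=+1→OX./.XX/O..*; (2,1)=+1→OX./.X./OX.; (2,2)=+1→OX./.X./O.X
ply 2, O at OX./.XX/O.. | (0,2)=-1→OXO/.XX/O..*; (1,0)=-1→OX./OXX/O..; (2,1)=-1→OX./.XX/OO.; (2,2)=-1→OX./.XX/O.O
ply 3, X at OXO/.XX/O.. | (1,0)=+1→OXO/XXX/O..*; (2,1)=+1→OXO/.XX/OX.; (2,2)=+1→OXO/.XX/O.X
ply 4, O at OXO/XXX/O.. | (2,1)=-1→OXO/XXX/OO.*; (2,2)=-1→OXO/XXX/O.O
ply 5, X at OXO/XXX/OO. | (2,2)=+1→OXO/XXX/OOX*
ply 6: OXO/XXX/OOX is terminal -1 (O); from OX./.X./O.. depth 5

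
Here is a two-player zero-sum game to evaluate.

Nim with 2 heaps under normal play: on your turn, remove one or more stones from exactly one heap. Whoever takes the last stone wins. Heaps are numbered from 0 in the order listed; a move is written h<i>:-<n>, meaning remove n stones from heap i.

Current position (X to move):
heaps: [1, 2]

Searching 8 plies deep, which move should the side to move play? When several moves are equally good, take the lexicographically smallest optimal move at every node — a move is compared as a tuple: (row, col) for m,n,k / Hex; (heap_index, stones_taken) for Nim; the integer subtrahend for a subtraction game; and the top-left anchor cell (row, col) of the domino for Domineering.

X's best at [(1,2)]: h1:-1

[(1,2)] X move#1: h0:-1:-1/(0,2), h1:-1:+1/(1,1)*, h1:-2:-1/(1,0)
[(1,1)] O move#2: h0:-1:-1/(0,1)*, h1:-1:-1/(1,0)
[(0,1)] X move#3: h1:-1:+1/(0,0)*
[(0,0)] end (terminal -1, O#4); searched (1,2) to 8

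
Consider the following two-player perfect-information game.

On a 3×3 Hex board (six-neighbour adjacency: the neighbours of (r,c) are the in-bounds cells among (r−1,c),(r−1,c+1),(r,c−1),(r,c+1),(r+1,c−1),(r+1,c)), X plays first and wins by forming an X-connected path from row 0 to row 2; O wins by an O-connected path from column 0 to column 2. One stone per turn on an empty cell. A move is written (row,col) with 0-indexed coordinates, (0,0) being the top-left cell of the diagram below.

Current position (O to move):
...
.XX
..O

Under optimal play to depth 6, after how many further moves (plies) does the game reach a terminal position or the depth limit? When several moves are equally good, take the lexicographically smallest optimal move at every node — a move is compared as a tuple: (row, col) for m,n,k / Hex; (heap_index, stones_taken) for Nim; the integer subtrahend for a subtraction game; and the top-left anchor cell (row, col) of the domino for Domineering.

PV length from [.../.XX/..O]: 6 plies

ply 1, O at .../.XX/..O | (0,0)=-1→O../.XX/..O*; (0,1)=-1→.O./.XX/..O; (0,2)=-1→..O/.XX/..O; (1,0)=-1→.../OXX/..O; (2,0)=-1→.../.XX/O.O; (2,1)=-1→.../.XX/.OO
ply 2, X at O../.XX/..O | (0,1)=+1→OX./.XX/..O*; (0,2)=+1→O.X/.XX/..O; (1,0)=+1→O../XXX/..O; (2,0)=+1→O../.XX/X.O; (2,1)=+1→O../.XX/.XO
ply 3, O at OX./.XX/..O | (0,2)=-1→OXO/.XX/..O*; (1,0)=-1→OX./OXX/..O; (2,0)=-1→OX./.XX/O.O; (2,1)=-1→OX./.XX/.OO
ply 4, X at OXO/.XX/..O | (1,0)=+1→OXO/XXX/..O*; (2,0)=+1→OXO/.XX/X.O; (2,1)=+1→OXO/.XX/.XO
ply 5, O at OXO/XXX/..O | (2,0)=-1→OXO/XXX/O.O*; (2,1)=-1→OXO/XXX/.OO
ply 6, X at OXO/XXX/O.O | (2,1)=+1→OXO/XXX/OXO*
ply 7: OXO/XXX/OXO is terminal -1 (O); from .../.XX/..O depth 6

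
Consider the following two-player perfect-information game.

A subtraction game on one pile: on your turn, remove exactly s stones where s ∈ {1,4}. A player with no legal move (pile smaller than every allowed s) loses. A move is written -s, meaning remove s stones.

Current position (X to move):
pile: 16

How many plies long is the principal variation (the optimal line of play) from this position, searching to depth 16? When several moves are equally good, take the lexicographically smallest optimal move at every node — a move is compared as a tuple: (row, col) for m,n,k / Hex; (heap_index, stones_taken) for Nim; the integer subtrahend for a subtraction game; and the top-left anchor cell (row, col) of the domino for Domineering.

PV length from [16]: 7 plies

p1 X@[16]: -1[15]+1* -4[12]+1
p2 O@[15]: -1[14]-1* -4[11]-1
p3 X@[14]: -1[13]-1 -4[10]+1*
p4 O@[10]: -1[9]-1* -4[6]-1
p5 X@[9]: -1[8]-1 -4[5]+1*
p6 O@[5]: -1[4]-1* -4[1]-1
p7 X@[4]: -1[3]-1 -4[0]+1*
p8 O@[0] terminal -1; root [16] d16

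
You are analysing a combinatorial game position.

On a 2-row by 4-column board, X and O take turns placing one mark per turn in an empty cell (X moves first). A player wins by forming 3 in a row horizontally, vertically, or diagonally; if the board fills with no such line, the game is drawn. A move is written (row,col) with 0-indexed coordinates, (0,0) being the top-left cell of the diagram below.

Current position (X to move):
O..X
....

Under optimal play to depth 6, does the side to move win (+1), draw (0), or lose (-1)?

value(O..X/...., X) = 0

p1 X@[O..X/....]: (0,1)[OX.X/....]+0* (0,2)[O.XX/....]+0 (1,0)[O..X/X...]+0 (1,1)[O..X/.X..]+0 (1,2)[O..X/..X.]+0 (1,3)[O..X/...X]+0
p2 O@[OX.X/....]: (0,2)[OXOX/....]+0* (1,0)[OX.X/O...]-1 (1,1)[OX.X/.O..]-1 (1,2)[OX.X/..O.]-1 (1,3)[OX.X/...O]-1
p3 X@[OXOX/....]: (1,0)[OXOX/X...]+0* (1,1)[OXOX/.X..]+0 (1,2)[OXOX/..X.]+0 (1,3)[OXOX/...X]+0
p4 O@[OXOX/X...]: (1,1)[OXOX/XO..]+0* (1,2)[OXOX/X.O.]+0 (1,3)[OXOX/X..O]+0
p5 X@[OXOX/XO..]: (1,2)[OXOX/XOX.]+0* (1,3)[OXOX/XO.X]+0
p6 O@[OXOX/XOX.]: (1,3)[OXOX/XOXO]+0*
p7 X@[OXOX/XOXO] terminal +0; root [O..X/....] d6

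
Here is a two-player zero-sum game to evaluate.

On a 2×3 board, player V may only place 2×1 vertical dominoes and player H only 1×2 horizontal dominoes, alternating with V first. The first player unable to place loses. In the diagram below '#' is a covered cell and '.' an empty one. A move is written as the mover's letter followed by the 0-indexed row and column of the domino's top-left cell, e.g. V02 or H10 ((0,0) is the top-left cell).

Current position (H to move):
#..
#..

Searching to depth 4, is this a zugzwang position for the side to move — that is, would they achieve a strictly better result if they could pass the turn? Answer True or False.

[#../#..] H move#1: H01:+1/###/#..*, H11:+1/#../###
[###/#..] end (terminal -1, V#2); searched #../#.. to 4
pass branch (V moves first from the same position):
  | [#../#..] V move#1: V01:+1/##./##.*, V02:+1/#.#/#.#
  | [##./##.] end (terminal -1, H#2); searched #../#.. to 4
H moving scores +1; H passing scores -1

zugzwang(#../#.., H) = False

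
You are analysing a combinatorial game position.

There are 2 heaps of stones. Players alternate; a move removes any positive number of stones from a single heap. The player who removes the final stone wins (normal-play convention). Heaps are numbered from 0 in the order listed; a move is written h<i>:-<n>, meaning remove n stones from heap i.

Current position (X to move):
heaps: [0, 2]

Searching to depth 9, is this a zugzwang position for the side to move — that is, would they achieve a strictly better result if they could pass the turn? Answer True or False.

zugzwang((0,2), X) = False

ply 1, X at (0,2) | h1:-1=-1→(0,1); h1:-2=+1→(0,0)*
ply 2: (0,0) is terminal -1 (O); from (0,2) depth 9
suppose X passes — search the same position with O to move:
pass> ply 1, O at (0,2) | h1:-1=-1→(0,1); h1:-2=+1→(0,0)*
pass> ply 2: (0,0) is terminal -1 (X); from (0,2) depth 9
for X: play +1, pass -1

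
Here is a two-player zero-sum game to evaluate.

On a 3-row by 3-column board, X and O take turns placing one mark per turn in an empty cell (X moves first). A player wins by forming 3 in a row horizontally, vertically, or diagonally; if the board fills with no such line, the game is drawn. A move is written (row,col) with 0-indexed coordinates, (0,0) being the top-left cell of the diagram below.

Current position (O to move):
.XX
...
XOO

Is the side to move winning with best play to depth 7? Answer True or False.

p1 O@[.XX/.../XOO]: (0,0)[OXX/.../XOO]-1* (1,0)[.XX/O../XOO]-1 (1,1)[.XX/.O./XOO]-1 (1,2)[.XX/..O/XOO]-1
p2 X@[OXX/.../XOO]: (1,0)[OXX/X../XOO]-1 (1,1)[OXX/.X./XOO]+1* (1,2)[OXX/..X/XOO]-1
p3 O@[OXX/.X./XOO] terminal -1; root [.XX/.../XOO] d7

O winning at [.XX/.../XOO]: False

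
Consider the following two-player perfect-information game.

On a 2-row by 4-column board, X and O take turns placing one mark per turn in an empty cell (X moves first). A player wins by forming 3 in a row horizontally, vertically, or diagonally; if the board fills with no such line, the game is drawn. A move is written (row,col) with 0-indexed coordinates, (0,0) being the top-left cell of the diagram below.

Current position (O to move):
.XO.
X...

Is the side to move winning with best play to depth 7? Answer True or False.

p1 O@[.XO./X...]: (0,0)[OXO./X...]+0* (0,3)[.XOO/X...]+0 (1,1)[.XO./XO..]+0 (1,2)[.XO./X.O.]+0 (1,3)[.XO./X..O]+0
p2 X@[OXO./X...]: (0,3)[OXOX/X...]+0* (1,1)[OXO./XX..]+0 (1,2)[OXO./X.X.]+0 (1,3)[OXO./X..X]+0
p3 O@[OXOX/X...]: (1,1)[OXOX/XO..]+0* (1,2)[OXOX/X.O.]+0 (1,3)[OXOX/X..O]+0
p4 X@[OXOX/XO..]: (1,2)[OXOX/XOX.]+0* (1,3)[OXOX/XO.X]+0
p5 O@[OXOX/XOX.]: (1,3)[OXOX/XOXO]+0*
p6 X@[OXOX/XOXO] terminal +0; root [.XO./X...] d7

O winning at [.XO./X...]: False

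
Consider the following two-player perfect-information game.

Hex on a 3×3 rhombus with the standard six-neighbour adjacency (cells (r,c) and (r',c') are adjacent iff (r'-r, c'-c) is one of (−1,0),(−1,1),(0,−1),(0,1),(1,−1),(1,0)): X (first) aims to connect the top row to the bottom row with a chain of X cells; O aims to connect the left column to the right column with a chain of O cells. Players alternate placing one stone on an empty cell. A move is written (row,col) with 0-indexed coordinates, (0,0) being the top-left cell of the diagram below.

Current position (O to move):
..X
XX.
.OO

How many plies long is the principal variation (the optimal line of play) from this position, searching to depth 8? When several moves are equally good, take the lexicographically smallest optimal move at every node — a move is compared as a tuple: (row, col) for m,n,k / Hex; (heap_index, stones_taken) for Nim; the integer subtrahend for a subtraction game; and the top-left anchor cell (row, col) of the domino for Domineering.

p1 O@[..X/XX./.OO]: (0,0)[O.X/XX./.OO]-1 (0,1)[.OX/XX./.OO]-1 (1,2)[..X/XXO/.OO]-1 (2,0)[..X/XX./OOO]+1*
p2 X@[..X/XX./OOO] terminal -1; root [..X/XX./.OO] d8

PV length from [..X/XX./.OO]: 1 ply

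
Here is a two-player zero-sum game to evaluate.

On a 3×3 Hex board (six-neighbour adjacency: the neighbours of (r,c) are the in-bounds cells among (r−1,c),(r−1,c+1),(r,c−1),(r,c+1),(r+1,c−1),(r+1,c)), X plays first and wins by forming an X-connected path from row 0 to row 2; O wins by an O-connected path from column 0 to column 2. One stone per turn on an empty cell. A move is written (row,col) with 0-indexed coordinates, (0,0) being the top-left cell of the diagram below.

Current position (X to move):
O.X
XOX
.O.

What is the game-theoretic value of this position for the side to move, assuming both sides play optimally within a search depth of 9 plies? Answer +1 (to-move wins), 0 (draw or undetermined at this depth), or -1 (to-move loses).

ply 1, X at O.X/XOX/.O. | (0,1)=+1→OXX/XOX/.O.*; (2,0)=+1→O.X/XOX/XO.; (2,2)=+1→O.X/XOX/.OX
ply 2, O at OXX/XOX/.O. | (2,0)=-1→OXX/XOX/OO.*; (2,2)=-1→OXX/XOX/.OO
ply 3, X at OXX/XOX/OO. | (2,2)=+1→OXX/XOX/OOX*
ply 4: OXX/XOX/OOX is terminal -1 (O); from O.X/XOX/.O. depth 9

value(O.X/XOX/.O., X) = +1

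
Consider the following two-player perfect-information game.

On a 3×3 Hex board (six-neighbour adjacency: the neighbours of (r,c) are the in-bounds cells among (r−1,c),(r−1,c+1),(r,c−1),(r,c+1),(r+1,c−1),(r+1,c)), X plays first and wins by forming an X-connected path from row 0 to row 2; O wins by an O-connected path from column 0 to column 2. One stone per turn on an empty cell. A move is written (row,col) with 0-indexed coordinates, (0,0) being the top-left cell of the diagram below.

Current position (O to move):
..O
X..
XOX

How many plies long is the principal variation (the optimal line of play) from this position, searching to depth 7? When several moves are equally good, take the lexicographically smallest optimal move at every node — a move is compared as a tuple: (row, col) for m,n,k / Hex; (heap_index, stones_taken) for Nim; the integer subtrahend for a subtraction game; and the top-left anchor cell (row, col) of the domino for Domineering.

PV length from [..O/X../XOX]: 2 plies

p1 O@[..O/X../XOX]: (0,0)[O.O/X../XOX]-1* (0,1)[.OO/X../XOX]-1 (1,1)[..O/XO./XOX]-1 (1,2)[..O/X.O/XOX]-1
p2 X@[O.O/X../XOX]: (0,1)[OXO/X../XOX]+1* (1,1)[O.O/XX./XOX]-1 (1,2)[O.O/X.X/XOX]-1
p3 O@[OXO/X../XOX] terminal -1; root [..O/X../XOX] d7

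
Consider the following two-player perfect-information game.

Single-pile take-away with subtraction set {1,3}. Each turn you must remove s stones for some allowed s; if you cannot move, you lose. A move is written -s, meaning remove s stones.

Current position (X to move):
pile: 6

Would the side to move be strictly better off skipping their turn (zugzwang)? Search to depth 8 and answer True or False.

p1 X@[6]: -1[5]-1* -3[3]-1
p2 O@[5]: -1[4]+1* -3[2]+1
p3 X@[4]: -1[3]-1* -3[1]-1
p4 O@[3]: -1[2]+1* -3[0]+1
p5 X@[2]: -1[1]-1*
p6 O@[1]: -1[0]+1*
p7 X@[0] terminal -1; root [6] d8
if X skipped the turn, O would face:
~ p1 O@[6]: -1[5]-1* -3[3]-1
~ p2 X@[5]: -1[4]+1* -3[2]+1
~ p3 O@[4]: -1[3]-1* -3[1]-1
~ p4 X@[3]: -1[2]+1* -3[0]+1
~ p5 O@[2]: -1[1]-1*
~ p6 X@[1]: -1[0]+1*
~ p7 O@[0] terminal -1; root [6] d8
compare (X): move=-1 vs pass=+1

zugzwang(6, X) = True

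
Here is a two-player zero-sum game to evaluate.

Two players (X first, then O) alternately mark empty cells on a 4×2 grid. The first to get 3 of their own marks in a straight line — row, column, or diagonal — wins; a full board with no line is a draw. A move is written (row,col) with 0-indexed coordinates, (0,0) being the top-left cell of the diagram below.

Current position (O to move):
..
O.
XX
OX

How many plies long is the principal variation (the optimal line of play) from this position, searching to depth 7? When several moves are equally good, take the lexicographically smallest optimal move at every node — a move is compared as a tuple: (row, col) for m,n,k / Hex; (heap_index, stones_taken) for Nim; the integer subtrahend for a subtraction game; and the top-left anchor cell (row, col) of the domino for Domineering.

p1 O@[../O./XX/OX]: (0,0)[O./O./XX/OX]-1 (0,1)[.O/O./XX/OX]-1 (1,1)[../OO/XX/OX]+0*
p2 X@[../OO/XX/OX]: (0,0)[X./OO/XX/OX]+0* (0,1)[.X/OO/XX/OX]+0
p3 O@[X./OO/XX/OX]: (0,1)[XO/OO/XX/OX]+0*
p4 X@[XO/OO/XX/OX] terminal +0; root [../O./XX/OX] d7

PV length from [../O./XX/OX]: 3 plies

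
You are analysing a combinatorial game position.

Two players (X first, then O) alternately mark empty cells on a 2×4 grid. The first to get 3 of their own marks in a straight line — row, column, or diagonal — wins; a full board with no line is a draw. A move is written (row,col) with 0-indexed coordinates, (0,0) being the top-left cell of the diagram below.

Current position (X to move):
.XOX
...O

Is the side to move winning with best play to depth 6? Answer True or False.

X winning at [.XOX/...O]: False

[.XOX/...O] X move#1: (0,0):+0/XXOX/...O*, (1,0):+0/.XOX/X..O, (1,1):+0/.XOX/.X.O, (1,2):+0/.XOX/..XO
[XXOX/...O] O move#2: (1,0):+0/XXOX/O..O*, (1,1):+0/XXOX/.O.O, (1,2):+0/XXOX/..OO
[XXOX/O..O] X move#3: (1,1):+0/XXOX/OX.O*, (1,2):+0/XXOX/O.XO
[XXOX/OX.O] O move#4: (1,2):+0/XXOX/OXOO*
[XXOX/OXOO] end (terminal +0, X#5); searched .XOX/...O to 6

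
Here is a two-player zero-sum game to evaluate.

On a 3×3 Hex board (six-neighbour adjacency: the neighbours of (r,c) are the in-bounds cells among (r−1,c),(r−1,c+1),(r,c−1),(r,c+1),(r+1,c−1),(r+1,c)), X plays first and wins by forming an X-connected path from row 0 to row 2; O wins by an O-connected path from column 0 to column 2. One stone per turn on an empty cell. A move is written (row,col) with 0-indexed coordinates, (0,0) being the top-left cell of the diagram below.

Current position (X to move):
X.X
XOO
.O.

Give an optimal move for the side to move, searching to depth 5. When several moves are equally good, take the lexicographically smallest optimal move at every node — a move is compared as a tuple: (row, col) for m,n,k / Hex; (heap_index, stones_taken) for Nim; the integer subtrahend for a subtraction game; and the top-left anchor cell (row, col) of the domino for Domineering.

p1 X@[X.X/XOO/.O.]: (0,1)[XXX/XOO/.O.]-1 (2,0)[X.X/XOO/XO.]+1* (2,2)[X.X/XOO/.OX]-1
p2 O@[X.X/XOO/XO.] terminal -1; root [X.X/XOO/.O.] d5

X's best at [X.X/XOO/.O.]: (2,0)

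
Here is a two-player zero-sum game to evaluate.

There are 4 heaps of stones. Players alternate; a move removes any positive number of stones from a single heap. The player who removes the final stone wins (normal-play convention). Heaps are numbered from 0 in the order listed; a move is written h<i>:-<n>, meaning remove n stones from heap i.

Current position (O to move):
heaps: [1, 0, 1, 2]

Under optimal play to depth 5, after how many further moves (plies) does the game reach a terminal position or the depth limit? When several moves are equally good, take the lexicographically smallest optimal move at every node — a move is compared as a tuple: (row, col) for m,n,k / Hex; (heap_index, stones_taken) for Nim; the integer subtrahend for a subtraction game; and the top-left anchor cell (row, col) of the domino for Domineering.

p1 O@[(1,0,1,2)]: h0:-1[(0,0,1,2)]-1 h2:-1[(1,0,0,2)]-1 h3:-1[(1,0,1,1)]-1 h3:-2[(1,0,1,0)]+1*
p2 X@[(1,0,1,0)]: h0:-1[(0,0,1,0)]-1* h2:-1[(1,0,0,0)]-1
p3 O@[(0,0,1,0)]: h2:-1[(0,0,0,0)]+1*
p4 X@[(0,0,0,0)] terminal -1; root [(1,0,1,2)] d5

PV length from [(1,0,1,2)]: 3 plies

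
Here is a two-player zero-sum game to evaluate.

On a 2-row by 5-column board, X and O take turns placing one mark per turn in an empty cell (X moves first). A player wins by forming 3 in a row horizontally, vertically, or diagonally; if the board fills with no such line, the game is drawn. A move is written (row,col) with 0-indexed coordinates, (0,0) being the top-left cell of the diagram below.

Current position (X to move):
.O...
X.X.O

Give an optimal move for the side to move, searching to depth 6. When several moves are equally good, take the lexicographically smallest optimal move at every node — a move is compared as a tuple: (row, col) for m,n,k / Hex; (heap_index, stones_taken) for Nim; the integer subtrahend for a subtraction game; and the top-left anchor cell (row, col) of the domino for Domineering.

X's best at [.O.../X.X.O]: (1,1)

ply 1, X at .O.../X.X.O | (0,0)=+0→XO.../X.X.O; (0,2)=+0→.OX../X.X.O; (0,3)=+0→.O.X./X.X.O; (0,4)=+0→.O..X/X.X.O; (1,1)=+1→.O.../XXX.O*; (1,3)=+0→.O.../X.XXO
ply 2: .O.../XXX.O is terminal -1 (O); from .O.../X.X.O depth 6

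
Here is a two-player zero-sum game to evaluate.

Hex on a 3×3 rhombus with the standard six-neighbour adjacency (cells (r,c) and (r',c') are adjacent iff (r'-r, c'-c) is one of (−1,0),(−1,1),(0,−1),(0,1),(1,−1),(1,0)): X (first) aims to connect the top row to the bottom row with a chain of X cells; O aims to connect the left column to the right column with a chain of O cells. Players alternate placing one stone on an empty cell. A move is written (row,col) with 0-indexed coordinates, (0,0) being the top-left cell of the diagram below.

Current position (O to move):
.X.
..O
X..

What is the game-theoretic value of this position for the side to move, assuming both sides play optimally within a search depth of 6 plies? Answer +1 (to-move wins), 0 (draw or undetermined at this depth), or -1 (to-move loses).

[.X./..O/X..] O move#1: (0,0):-1/OX./..O/X..*, (0,2):-1/.XO/..O/X.., (1,0):-1/.X./O.O/X.., (1,1):-1/.X./.OO/X.., (2,1):-1/.X./..O/XO., (2,2):-1/.X./..O/X.O
[OX./..O/X..] X move#2: (0,2):+1/OXX/..O/X..*, (1,0):+1/OX./X.O/X.., (1,1):+1/OX./.XO/X.., (2,1):+1/OX./..O/XX., (2,2):+1/OX./..O/X.X
[OXX/..O/X..] O move#3: (1,0):-1/OXX/O.O/X..*, (1,1):-1/OXX/.OO/X.., (2,1):-1/OXX/..O/XO., (2,2):-1/OXX/..O/X.O
[OXX/O.O/X..] X move#4: (1,1):+1/OXX/OXO/X..*, (2,1):-1/OXX/O.O/XX., (2,2):-1/OXX/O.O/X.X
[OXX/OXO/X..] end (terminal -1, O#5); searched .X./..O/X.. to 6

value(.X./..O/X.., O) = -1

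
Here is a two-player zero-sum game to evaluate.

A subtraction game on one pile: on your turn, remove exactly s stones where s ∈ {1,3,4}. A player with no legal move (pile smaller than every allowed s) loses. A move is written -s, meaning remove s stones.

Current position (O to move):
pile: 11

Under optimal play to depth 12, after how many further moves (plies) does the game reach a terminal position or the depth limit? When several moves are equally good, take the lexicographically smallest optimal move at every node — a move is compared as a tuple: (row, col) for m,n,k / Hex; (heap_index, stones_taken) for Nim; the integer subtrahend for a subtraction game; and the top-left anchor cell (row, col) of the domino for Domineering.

p1 O@[11]: -1[10]-1 -3[8]-1 -4[7]+1*
p2 X@[7]: -1[6]-1* -3[4]-1 -4[3]-1
p3 O@[6]: -1[5]-1 -3[3]-1 -4[2]+1*
p4 X@[2]: -1[1]-1*
p5 O@[1]: -1[0]+1*
p6 X@[0] terminal -1; root [11] d12

PV length from [11]: 5 plies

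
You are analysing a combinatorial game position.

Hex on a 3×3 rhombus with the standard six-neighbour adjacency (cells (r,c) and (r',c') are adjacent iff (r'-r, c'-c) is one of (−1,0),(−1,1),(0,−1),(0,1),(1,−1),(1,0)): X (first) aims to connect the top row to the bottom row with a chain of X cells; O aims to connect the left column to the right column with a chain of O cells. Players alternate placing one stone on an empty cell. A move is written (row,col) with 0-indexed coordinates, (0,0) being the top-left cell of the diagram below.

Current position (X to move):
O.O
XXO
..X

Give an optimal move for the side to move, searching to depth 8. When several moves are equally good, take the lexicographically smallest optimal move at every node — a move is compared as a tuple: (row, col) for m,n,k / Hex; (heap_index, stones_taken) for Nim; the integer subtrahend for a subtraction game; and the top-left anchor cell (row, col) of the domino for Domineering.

X's best at [O.O/XXO/..X]: (0,1)

p1 X@[O.O/XXO/..X]: (0,1)[OXO/XXO/..X]+1* (2,0)[O.O/XXO/X.X]-1 (2,1)[O.O/XXO/.XX]-1
p2 O@[OXO/XXO/..X]: (2,0)[OXO/XXO/O.X]-1* (2,1)[OXO/XXO/.OX]-1
p3 X@[OXO/XXO/O.X]: (2,1)[OXO/XXO/OXX]+1*
p4 O@[OXO/XXO/OXX] terminal -1; root [O.O/XXO/..X] d8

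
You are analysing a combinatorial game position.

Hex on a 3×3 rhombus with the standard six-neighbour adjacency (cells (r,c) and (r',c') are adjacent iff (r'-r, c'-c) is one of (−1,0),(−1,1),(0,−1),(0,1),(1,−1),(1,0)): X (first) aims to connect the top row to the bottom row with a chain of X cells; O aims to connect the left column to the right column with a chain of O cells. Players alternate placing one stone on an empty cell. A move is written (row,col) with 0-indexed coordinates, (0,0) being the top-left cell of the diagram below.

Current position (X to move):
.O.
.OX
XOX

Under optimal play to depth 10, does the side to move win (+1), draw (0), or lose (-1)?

value(.O./.OX/XOX, X) = +1

ply 1, X at .O./.OX/XOX | (0,0)=+1→XO./.OX/XOX*; (0,2)=+1→.OX/.OX/XOX; (1,0)=+1→.O./XOX/XOX
ply 2, O at XO./.OX/XOX | (0,2)=-1→XOO/.OX/XOX*; (1,0)=-1→XO./OOX/XOX
ply 3, X at XOO/.OX/XOX | (1,0)=+1→XOO/XOX/XOX*
ply 4: XOO/XOX/XOX is terminal -1 (O); from .O./.OX/XOX depth 10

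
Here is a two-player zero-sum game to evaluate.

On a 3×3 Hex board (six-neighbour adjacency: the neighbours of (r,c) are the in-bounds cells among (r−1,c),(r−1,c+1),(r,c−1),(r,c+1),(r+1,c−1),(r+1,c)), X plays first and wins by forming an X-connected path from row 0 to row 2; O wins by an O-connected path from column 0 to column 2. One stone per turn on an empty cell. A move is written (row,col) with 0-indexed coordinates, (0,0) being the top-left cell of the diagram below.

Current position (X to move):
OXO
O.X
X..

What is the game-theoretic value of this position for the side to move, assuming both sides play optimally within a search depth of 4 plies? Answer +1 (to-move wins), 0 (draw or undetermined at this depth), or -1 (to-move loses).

[OXO/O.X/X..] X move#1: (1,1):+1/OXO/OXX/X..*, (2,1):-1/OXO/O.X/XX., (2,2):-1/OXO/O.X/X.X
[OXO/OXX/X..] end (terminal -1, O#2); searched OXO/O.X/X.. to 4

value(OXO/O.X/X.., X) = +1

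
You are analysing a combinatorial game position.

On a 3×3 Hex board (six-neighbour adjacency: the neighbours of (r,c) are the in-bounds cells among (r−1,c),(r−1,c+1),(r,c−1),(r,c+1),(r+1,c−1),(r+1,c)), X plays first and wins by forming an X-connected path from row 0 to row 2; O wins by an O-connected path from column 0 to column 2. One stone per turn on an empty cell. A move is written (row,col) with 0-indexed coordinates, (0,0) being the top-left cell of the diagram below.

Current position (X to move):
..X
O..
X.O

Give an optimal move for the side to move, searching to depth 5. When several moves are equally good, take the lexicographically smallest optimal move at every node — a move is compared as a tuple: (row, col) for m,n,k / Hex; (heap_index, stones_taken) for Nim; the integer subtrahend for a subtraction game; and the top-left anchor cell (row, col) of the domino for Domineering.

X's best at [..X/O../X.O]: (1,1)

[..X/O../X.O] X move#1: (0,0):-1/X.X/O../X.O, (0,1):-1/.XX/O../X.O, (1,1):+1/..X/OX./X.O*, (1,2):+1/..X/O.X/X.O, (2,1):+1/..X/O../XXO
[..X/OX./X.O] end (terminal -1, O#2); searched ..X/O../X.O to 5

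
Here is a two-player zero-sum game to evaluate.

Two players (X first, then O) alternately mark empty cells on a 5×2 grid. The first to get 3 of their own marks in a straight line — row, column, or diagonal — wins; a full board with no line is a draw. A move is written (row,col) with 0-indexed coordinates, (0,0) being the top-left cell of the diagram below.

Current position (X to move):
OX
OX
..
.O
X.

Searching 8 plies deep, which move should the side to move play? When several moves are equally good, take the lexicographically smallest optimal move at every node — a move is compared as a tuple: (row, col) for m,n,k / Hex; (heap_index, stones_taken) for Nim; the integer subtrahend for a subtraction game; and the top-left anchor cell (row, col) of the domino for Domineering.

X's best at [OX/OX/../.O/X.]: (2,0)

p1 X@[OX/OX/../.O/X.]: (2,0)[OX/OX/X./.O/X.]+1* (2,1)[OX/OX/.X/.O/X.]+1 (3,0)[OX/OX/../XO/X.]-1 (4,1)[OX/OX/../.O/XX]-1
p2 O@[OX/OX/X./.O/X.]: (2,1)[OX/OX/XO/.O/X.]-1* (3,0)[OX/OX/X./OO/X.]-1 (4,1)[OX/OX/X./.O/XO]-1
p3 X@[OX/OX/XO/.O/X.]: (3,0)[OX/OX/XO/XO/X.]+1* (4,1)[OX/OX/XO/.O/XX]+0
p4 O@[OX/OX/XO/XO/X.] terminal -1; root [OX/OX/../.O/X.] d8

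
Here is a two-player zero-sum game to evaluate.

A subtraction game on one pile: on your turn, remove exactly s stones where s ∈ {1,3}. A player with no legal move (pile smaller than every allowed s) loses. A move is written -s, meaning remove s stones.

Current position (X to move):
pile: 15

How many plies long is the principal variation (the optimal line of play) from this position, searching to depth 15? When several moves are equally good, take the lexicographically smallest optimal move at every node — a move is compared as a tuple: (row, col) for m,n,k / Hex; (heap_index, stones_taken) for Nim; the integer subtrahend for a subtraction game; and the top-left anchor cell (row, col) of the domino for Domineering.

PV length from [15]: 15 plies

[15] X move#1: -1:+1/14*, -3:+1/12
[14] O move#2: -1:-1/13*, -3:-1/11
[13] X move#3: -1:+1/12*, -3:+1/10
[12] O move#4: -1:-1/11*, -3:-1/9
[11] X move#5: -1:+1/10*, -3:+1/8
[10] O move#6: -1:-1/9*, -3:-1/7
[9] X move#7: -1:+1/8*, -3:+1/6
[8] O move#8: -1:-1/7*, -3:-1/5
[7] X move#9: -1:+1/6*, -3:+1/4
[6] O move#10: -1:-1/5*, -3:-1/3
[5] X move#11: -1:+1/4*, -3:+1/2
[4] O move#12: -1:-1/3*, -3:-1/1
[3] X move#13: -1:+1/2*, -3:+1/0
[2] O move#14: -1:-1/1*
[1] X move#15: -1:+1/0*
[0] end (terminal -1, O#16); searched 15 to 15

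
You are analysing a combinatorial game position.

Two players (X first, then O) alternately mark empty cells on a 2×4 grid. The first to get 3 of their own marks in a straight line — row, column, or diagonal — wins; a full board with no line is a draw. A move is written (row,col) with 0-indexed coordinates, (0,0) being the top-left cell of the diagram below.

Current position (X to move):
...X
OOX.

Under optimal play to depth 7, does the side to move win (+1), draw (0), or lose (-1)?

p1 X@[...X/OOX.]: (0,0)[X..X/OOX.]+0* (0,1)[.X.X/OOX.]+0 (0,2)[..XX/OOX.]+0 (1,3)[...X/OOXX]+0
p2 O@[X..X/OOX.]: (0,1)[XO.X/OOX.]+0* (0,2)[X.OX/OOX.]+0 (1,3)[X..X/OOXO]+0
p3 X@[XO.X/OOX.]: (0,2)[XOXX/OOX.]+0* (1,3)[XO.X/OOXX]+0
p4 O@[XOXX/OOX.]: (1,3)[XOXX/OOXO]+0*
p5 X@[XOXX/OOXO] terminal +0; root [...X/OOX.] d7

value(...X/OOX., X) = 0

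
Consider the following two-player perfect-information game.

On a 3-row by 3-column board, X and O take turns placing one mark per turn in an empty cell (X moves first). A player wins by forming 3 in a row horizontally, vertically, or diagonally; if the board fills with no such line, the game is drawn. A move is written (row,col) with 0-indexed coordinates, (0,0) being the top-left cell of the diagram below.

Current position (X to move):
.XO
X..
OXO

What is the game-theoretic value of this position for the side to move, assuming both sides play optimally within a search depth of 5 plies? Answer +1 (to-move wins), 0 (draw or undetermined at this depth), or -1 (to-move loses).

[.XO/X../OXO] X move#1: (0,0):-1/XXO/X../OXO, (1,1):+1/.XO/XX./OXO*, (1,2):-1/.XO/X.X/OXO
[.XO/XX./OXO] end (terminal -1, O#2); searched .XO/X../OXO to 5

value(.XO/X../OXO, X) = +1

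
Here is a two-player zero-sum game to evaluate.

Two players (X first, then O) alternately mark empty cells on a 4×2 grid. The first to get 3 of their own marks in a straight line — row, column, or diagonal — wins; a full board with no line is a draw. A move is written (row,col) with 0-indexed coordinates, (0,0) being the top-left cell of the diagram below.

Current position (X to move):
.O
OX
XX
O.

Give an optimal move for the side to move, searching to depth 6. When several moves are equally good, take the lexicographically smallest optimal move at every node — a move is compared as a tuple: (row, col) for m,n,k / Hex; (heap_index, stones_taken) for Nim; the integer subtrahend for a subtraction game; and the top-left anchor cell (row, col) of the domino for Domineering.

p1 X@[.O/OX/XX/O.]: (0,0)[XO/OX/XX/O.]+0 (3,1)[.O/OX/XX/OX]+1*
p2 O@[.O/OX/XX/OX] terminal -1; root [.O/OX/XX/O.] d6

X's best at [.O/OX/XX/O.]: (3,1)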